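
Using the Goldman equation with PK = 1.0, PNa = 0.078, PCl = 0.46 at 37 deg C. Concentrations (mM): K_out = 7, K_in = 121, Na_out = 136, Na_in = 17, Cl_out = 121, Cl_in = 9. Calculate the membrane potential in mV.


Vm = (RT/F)*ln((PK*Ko + PNa*Nao + PCl*Cli)/(PK*Ki + PNa*Nai + PCl*Clo))
Numer = 21.748, Denom = 177.986
Vm = -56.18 mV


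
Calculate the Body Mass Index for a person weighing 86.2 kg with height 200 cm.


BMI = weight / height^2
height = 200 cm = 2 m
BMI = 86.2 / 2^2
BMI = 21.55 kg/m^2


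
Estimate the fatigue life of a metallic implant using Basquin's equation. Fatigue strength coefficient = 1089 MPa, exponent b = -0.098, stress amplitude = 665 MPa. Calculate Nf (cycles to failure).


sigma_a = sigma_f' * (2Nf)^b
2Nf = (sigma_a/sigma_f')^(1/b)
2Nf = (665/1089)^(1/-0.098)
2Nf = 153.38324
Nf = 76.69


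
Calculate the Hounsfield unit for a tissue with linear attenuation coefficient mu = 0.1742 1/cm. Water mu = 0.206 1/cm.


HU = ((mu_tissue - mu_water) / mu_water) * 1000
HU = ((0.1742 - 0.206) / 0.206) * 1000
HU = -154.4


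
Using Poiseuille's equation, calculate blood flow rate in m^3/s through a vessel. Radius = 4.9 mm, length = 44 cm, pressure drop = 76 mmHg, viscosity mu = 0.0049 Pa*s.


Q = pi*r^4*dP / (8*mu*L)
r = 0.0049 m, L = 0.44 m
dP = 76 mmHg = 10132.472 Pa
Q = 0.001064 m^3/s


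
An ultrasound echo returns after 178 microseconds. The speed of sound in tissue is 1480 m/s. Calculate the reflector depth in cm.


depth = c * t / 2
t = 178 us = 1.7800e-04 s
depth = 1480 * 1.7800e-04 / 2
depth = 0.13172 m = 13.172 cm


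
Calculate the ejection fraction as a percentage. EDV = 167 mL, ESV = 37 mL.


SV = EDV - ESV = 167 - 37 = 130 mL
EF = SV/EDV * 100 = 130/167 * 100
EF = 77.84%


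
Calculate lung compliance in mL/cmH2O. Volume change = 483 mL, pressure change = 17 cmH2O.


C = dV / dP
C = 483 / 17
C = 28.41 mL/cmH2O


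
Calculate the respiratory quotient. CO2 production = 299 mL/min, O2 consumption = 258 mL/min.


RQ = VCO2 / VO2
RQ = 299 / 258
RQ = 1.159


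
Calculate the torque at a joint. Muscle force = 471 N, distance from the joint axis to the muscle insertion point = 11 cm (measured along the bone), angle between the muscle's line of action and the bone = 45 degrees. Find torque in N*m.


Torque = F * d * sin(theta)   (moment arm = d*sin(theta))
d = 11 cm = 0.11 m
Torque = 471 * 0.11 * sin(45)
Torque = 36.64 N*m


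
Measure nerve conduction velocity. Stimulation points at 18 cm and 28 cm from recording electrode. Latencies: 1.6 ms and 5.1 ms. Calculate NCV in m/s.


Distance = (28 - 18) / 100 = 0.1 m
dt = (5.1 - 1.6) / 1000 = 0.0035 s
NCV = dist / dt = 28.57 m/s


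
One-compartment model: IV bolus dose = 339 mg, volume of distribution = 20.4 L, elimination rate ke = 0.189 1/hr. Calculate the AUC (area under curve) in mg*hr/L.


C0 = Dose/Vd = 339/20.4 = 16.6176 mg/L
AUC = C0/ke = 16.6176/0.189
AUC = 87.92 mg*hr/L


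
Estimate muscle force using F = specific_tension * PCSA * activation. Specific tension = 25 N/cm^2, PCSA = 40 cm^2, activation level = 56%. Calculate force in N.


F = sigma * PCSA * activation
F = 25 * 40 * 0.56
F = 560 N


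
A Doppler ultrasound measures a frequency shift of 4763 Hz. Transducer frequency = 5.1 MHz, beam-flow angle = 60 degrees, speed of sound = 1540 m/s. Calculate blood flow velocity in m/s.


v = fd * c / (2 * f0 * cos(theta))
v = 4763 * 1540 / (2 * 5.1000e+06 * cos(60))
v = 1.438 m/s


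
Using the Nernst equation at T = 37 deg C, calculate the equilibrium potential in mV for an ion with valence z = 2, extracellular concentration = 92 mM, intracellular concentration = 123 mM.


E = (RT/(zF)) * ln(C_out/C_in)
T = 37 + 273.15 = 310.15 K
E = (8.314 * 310.15 / (2 * 96485)) * ln(92/123)
E = -3.88 mV


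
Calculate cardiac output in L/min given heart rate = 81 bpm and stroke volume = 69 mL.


CO = HR * SV
CO = 81 * 69 / 1000
CO = 5.589 L/min


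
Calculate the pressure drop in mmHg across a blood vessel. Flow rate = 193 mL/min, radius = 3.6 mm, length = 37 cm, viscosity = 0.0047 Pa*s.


dP = 8*mu*L*Q / (pi*r^4)
Q = 193 mL/min = 3.21667e-06 m^3/s
dP = 84.8079 Pa = 84.8079 / 133.322 mmHg = 0.6361 mmHg


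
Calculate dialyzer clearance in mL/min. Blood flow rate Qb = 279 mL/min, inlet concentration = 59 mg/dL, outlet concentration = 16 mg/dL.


K = Qb * (Cb_in - Cb_out) / Cb_in
K = 279 * (59 - 16) / 59
K = 203.3 mL/min


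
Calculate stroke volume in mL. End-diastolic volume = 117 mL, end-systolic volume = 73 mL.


SV = EDV - ESV
SV = 117 - 73
SV = 44 mL


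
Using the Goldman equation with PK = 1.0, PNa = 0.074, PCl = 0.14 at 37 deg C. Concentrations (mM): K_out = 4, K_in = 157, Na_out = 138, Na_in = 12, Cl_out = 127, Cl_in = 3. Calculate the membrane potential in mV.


Vm = (RT/F)*ln((PK*Ko + PNa*Nao + PCl*Cli)/(PK*Ki + PNa*Nai + PCl*Clo))
Numer = 14.632, Denom = 175.668
Vm = -66.42 mV


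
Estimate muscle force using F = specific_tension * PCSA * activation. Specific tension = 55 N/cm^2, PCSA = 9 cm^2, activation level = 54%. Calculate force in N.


F = sigma * PCSA * activation
F = 55 * 9 * 0.54
F = 267.3 N


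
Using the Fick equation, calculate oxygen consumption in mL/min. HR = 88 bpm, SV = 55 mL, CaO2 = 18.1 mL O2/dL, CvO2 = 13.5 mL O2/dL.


CO = HR*SV = 88*55/1000 = 4.84 L/min
a-v O2 diff = 18.1 - 13.5 = 4.6 mL/dL
VO2 = CO * (CaO2-CvO2) * 10 dL/L
VO2 = 4.84 * 4.6 * 10
VO2 = 222.6 mL/min


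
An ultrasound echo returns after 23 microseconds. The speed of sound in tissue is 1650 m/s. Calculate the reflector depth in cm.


depth = c * t / 2
t = 23 us = 2.3000e-05 s
depth = 1650 * 2.3000e-05 / 2
depth = 0.018975 m = 1.8975 cm


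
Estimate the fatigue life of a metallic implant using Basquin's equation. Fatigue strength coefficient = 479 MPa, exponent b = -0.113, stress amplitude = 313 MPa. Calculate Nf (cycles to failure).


sigma_a = sigma_f' * (2Nf)^b
2Nf = (sigma_a/sigma_f')^(1/b)
2Nf = (313/479)^(1/-0.113)
2Nf = 43.183729
Nf = 21.59


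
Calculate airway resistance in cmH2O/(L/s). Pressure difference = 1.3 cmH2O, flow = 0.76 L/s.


R = dP / flow
R = 1.3 / 0.76
R = 1.711 cmH2O/(L/s)


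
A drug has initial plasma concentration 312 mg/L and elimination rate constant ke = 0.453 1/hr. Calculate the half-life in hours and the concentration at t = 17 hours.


t_half = ln(2) / ke = 0.693147 / 0.453 = 1.53 hr
C(t) = C0 * exp(-ke*t) = 312 * exp(-0.453*17)
C(17) = 0.1411 mg/L


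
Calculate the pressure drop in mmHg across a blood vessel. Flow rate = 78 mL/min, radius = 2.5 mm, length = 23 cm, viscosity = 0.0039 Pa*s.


dP = 8*mu*L*Q / (pi*r^4)
Q = 78 mL/min = 1.3e-06 m^3/s
dP = 76.0179 Pa = 76.0179 / 133.322 mmHg = 0.5702 mmHg


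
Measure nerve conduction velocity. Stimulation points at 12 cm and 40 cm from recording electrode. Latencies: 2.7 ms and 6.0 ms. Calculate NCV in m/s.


Distance = (40 - 12) / 100 = 0.28 m
dt = (6.0 - 2.7) / 1000 = 0.0033 s
NCV = dist / dt = 84.85 m/s


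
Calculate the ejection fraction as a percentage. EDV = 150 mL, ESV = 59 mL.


SV = EDV - ESV = 150 - 59 = 91 mL
EF = SV/EDV * 100 = 91/150 * 100
EF = 60.67%


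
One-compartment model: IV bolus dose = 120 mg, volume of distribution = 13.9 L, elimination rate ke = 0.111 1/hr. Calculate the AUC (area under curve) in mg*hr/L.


C0 = Dose/Vd = 120/13.9 = 8.63309 mg/L
AUC = C0/ke = 8.63309/0.111
AUC = 77.78 mg*hr/L


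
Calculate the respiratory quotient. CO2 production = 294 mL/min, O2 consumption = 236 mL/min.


RQ = VCO2 / VO2
RQ = 294 / 236
RQ = 1.246


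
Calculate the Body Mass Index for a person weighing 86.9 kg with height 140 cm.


BMI = weight / height^2
height = 140 cm = 1.4 m
BMI = 86.9 / 1.4^2
BMI = 44.34 kg/m^2


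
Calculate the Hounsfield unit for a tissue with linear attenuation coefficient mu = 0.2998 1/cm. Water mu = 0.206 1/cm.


HU = ((mu_tissue - mu_water) / mu_water) * 1000
HU = ((0.2998 - 0.206) / 0.206) * 1000
HU = 455.3


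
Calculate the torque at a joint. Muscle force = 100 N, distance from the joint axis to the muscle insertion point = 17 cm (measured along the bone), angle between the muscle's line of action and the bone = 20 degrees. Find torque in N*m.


Torque = F * d * sin(theta)   (moment arm = d*sin(theta))
d = 17 cm = 0.17 m
Torque = 100 * 0.17 * sin(20)
Torque = 5.814 N*m


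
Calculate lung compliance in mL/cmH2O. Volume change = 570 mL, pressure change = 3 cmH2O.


C = dV / dP
C = 570 / 3
C = 190 mL/cmH2O


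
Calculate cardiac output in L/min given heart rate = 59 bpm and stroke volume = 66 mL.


CO = HR * SV
CO = 59 * 66 / 1000
CO = 3.894 L/min


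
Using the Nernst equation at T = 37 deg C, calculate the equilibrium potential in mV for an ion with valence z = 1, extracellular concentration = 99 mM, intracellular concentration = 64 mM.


E = (RT/(zF)) * ln(C_out/C_in)
T = 37 + 273.15 = 310.15 K
E = (8.314 * 310.15 / (1 * 96485)) * ln(99/64)
E = 11.66 mV


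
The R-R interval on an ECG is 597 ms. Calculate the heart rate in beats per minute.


HR = 60 / RR_interval(s)
RR = 597 ms = 0.597 s
HR = 60 / 0.597 = 100.5 bpm


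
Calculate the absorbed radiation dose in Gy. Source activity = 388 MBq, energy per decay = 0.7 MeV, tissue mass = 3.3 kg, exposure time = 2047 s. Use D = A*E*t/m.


A = 388 MBq = 3.8800e+08 Bq
E = 0.7 MeV = 1.1214e-13 J
D = A*E*t/m = 3.8800e+08*1.1214e-13*2047/3.3
D = 0.02699 Gy


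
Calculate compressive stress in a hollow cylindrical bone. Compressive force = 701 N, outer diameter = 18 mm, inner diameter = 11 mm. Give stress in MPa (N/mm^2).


A = pi*(r_o^2 - r_i^2)
r_o = 9 mm, r_i = 5.5 mm
A = 159.436 mm^2
sigma = F/A = 701 / 159.436
sigma = 4.397 MPa


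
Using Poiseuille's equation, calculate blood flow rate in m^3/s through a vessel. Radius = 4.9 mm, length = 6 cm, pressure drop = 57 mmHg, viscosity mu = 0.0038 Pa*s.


Q = pi*r^4*dP / (8*mu*L)
r = 0.0049 m, L = 0.06 m
dP = 57 mmHg = 7599.354 Pa
Q = 0.007545 m^3/s


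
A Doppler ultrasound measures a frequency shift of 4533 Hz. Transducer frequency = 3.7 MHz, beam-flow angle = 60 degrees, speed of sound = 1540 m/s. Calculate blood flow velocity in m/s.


v = fd * c / (2 * f0 * cos(theta))
v = 4533 * 1540 / (2 * 3.7000e+06 * cos(60))
v = 1.887 m/s


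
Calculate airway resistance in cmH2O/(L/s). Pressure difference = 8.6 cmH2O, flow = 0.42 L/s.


R = dP / flow
R = 8.6 / 0.42
R = 20.48 cmH2O/(L/s)


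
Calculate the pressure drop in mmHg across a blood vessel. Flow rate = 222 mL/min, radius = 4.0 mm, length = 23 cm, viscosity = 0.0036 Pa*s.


dP = 8*mu*L*Q / (pi*r^4)
Q = 222 mL/min = 3.7e-06 m^3/s
dP = 30.4742 Pa = 30.4742 / 133.322 mmHg = 0.2286 mmHg


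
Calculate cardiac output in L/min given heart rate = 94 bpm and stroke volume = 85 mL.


CO = HR * SV
CO = 94 * 85 / 1000
CO = 7.99 L/min


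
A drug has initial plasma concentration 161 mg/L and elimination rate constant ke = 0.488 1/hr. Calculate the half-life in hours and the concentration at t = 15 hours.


t_half = ln(2) / ke = 0.693147 / 0.488 = 1.42 hr
C(t) = C0 * exp(-ke*t) = 161 * exp(-0.488*15)
C(15) = 0.1066 mg/L


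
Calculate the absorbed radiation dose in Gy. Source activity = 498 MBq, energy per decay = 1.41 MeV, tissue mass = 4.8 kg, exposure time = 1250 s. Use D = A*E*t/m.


A = 498 MBq = 4.9800e+08 Bq
E = 1.41 MeV = 2.25882e-13 J
D = A*E*t/m = 4.9800e+08*2.25882e-13*1250/4.8
D = 0.02929 Gy


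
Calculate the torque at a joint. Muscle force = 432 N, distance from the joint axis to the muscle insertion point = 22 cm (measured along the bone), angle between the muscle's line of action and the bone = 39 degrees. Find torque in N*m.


Torque = F * d * sin(theta)   (moment arm = d*sin(theta))
d = 22 cm = 0.22 m
Torque = 432 * 0.22 * sin(39)
Torque = 59.81 N*m


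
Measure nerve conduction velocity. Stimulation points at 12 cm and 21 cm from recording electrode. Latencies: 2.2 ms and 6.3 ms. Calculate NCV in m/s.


Distance = (21 - 12) / 100 = 0.09 m
dt = (6.3 - 2.2) / 1000 = 0.0041 s
NCV = dist / dt = 21.95 m/s


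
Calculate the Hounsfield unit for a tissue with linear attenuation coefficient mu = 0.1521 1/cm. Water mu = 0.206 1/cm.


HU = ((mu_tissue - mu_water) / mu_water) * 1000
HU = ((0.1521 - 0.206) / 0.206) * 1000
HU = -261.7


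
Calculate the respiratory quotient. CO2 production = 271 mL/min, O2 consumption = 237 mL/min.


RQ = VCO2 / VO2
RQ = 271 / 237
RQ = 1.143


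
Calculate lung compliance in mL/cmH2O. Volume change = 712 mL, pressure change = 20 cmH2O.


C = dV / dP
C = 712 / 20
C = 35.6 mL/cmH2O


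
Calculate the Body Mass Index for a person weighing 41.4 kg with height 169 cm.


BMI = weight / height^2
height = 169 cm = 1.69 m
BMI = 41.4 / 1.69^2
BMI = 14.5 kg/m^2


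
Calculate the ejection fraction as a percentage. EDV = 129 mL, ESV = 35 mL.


SV = EDV - ESV = 129 - 35 = 94 mL
EF = SV/EDV * 100 = 94/129 * 100
EF = 72.87%


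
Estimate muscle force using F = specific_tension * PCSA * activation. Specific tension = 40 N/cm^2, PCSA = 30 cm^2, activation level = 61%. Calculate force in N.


F = sigma * PCSA * activation
F = 40 * 30 * 0.61
F = 732 N


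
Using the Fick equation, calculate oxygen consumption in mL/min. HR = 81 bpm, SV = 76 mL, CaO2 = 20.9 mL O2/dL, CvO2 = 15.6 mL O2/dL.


CO = HR*SV = 81*76/1000 = 6.156 L/min
a-v O2 diff = 20.9 - 15.6 = 5.3 mL/dL
VO2 = CO * (CaO2-CvO2) * 10 dL/L
VO2 = 6.156 * 5.3 * 10
VO2 = 326.3 mL/min


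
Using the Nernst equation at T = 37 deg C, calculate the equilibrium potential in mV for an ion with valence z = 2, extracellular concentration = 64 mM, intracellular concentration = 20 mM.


E = (RT/(zF)) * ln(C_out/C_in)
T = 37 + 273.15 = 310.15 K
E = (8.314 * 310.15 / (2 * 96485)) * ln(64/20)
E = 15.54 mV


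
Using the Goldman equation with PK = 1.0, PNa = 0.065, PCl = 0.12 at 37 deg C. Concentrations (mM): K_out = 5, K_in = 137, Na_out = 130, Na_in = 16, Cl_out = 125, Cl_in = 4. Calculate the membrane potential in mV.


Vm = (RT/F)*ln((PK*Ko + PNa*Nao + PCl*Cli)/(PK*Ki + PNa*Nai + PCl*Clo))
Numer = 13.93, Denom = 153.04
Vm = -64.05 mV


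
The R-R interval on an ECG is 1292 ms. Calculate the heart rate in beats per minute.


HR = 60 / RR_interval(s)
RR = 1292 ms = 1.292 s
HR = 60 / 1.292 = 46.44 bpm


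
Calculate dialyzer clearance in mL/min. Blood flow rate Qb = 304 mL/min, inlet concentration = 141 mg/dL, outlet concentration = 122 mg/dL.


K = Qb * (Cb_in - Cb_out) / Cb_in
K = 304 * (141 - 122) / 141
K = 40.96 mL/min


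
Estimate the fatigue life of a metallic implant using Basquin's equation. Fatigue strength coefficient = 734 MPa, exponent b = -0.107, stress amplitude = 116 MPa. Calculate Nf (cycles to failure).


sigma_a = sigma_f' * (2Nf)^b
2Nf = (sigma_a/sigma_f')^(1/b)
2Nf = (116/734)^(1/-0.107)
2Nf = 30775582
Nf = 1.5388e+07


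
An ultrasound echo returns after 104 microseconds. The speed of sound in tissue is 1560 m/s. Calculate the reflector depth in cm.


depth = c * t / 2
t = 104 us = 1.0400e-04 s
depth = 1560 * 1.0400e-04 / 2
depth = 0.08112 m = 8.112 cm


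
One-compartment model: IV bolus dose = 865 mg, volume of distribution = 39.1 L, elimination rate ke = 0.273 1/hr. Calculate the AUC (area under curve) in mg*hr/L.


C0 = Dose/Vd = 865/39.1 = 22.1228 mg/L
AUC = C0/ke = 22.1228/0.273
AUC = 81.04 mg*hr/L


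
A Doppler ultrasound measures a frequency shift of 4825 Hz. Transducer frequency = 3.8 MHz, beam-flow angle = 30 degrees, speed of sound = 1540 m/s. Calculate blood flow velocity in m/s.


v = fd * c / (2 * f0 * cos(theta))
v = 4825 * 1540 / (2 * 3.8000e+06 * cos(30))
v = 1.129 m/s


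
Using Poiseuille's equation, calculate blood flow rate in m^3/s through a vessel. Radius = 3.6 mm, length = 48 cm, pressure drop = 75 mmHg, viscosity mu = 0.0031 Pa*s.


Q = pi*r^4*dP / (8*mu*L)
r = 0.0036 m, L = 0.48 m
dP = 75 mmHg = 9999.15 Pa
Q = 4.4323e-04 m^3/s


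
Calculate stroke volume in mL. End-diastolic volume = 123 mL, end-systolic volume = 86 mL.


SV = EDV - ESV
SV = 123 - 86
SV = 37 mL


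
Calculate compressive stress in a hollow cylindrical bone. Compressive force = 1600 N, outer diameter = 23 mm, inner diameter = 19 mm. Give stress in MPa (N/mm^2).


A = pi*(r_o^2 - r_i^2)
r_o = 11.5 mm, r_i = 9.5 mm
A = 131.947 mm^2
sigma = F/A = 1600 / 131.947
sigma = 12.13 MPa


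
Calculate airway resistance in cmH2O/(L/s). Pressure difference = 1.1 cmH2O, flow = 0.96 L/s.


R = dP / flow
R = 1.1 / 0.96
R = 1.146 cmH2O/(L/s)


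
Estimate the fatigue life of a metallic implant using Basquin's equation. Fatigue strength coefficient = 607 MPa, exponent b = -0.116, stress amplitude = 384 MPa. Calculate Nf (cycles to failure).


sigma_a = sigma_f' * (2Nf)^b
2Nf = (sigma_a/sigma_f')^(1/b)
2Nf = (384/607)^(1/-0.116)
2Nf = 51.79508
Nf = 25.9


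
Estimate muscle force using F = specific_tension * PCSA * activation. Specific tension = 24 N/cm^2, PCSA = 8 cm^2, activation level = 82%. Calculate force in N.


F = sigma * PCSA * activation
F = 24 * 8 * 0.82
F = 157.4 N


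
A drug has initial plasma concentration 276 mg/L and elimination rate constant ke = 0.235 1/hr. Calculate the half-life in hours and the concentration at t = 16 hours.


t_half = ln(2) / ke = 0.693147 / 0.235 = 2.95 hr
C(t) = C0 * exp(-ke*t) = 276 * exp(-0.235*16)
C(16) = 6.426 mg/L


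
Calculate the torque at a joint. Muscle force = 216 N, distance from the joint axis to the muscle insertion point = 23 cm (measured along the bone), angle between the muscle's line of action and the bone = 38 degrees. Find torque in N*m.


Torque = F * d * sin(theta)   (moment arm = d*sin(theta))
d = 23 cm = 0.23 m
Torque = 216 * 0.23 * sin(38)
Torque = 30.59 N*m


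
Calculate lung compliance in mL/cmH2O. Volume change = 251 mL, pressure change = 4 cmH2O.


C = dV / dP
C = 251 / 4
C = 62.75 mL/cmH2O


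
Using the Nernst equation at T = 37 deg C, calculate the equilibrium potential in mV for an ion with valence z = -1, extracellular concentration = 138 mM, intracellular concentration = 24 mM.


E = (RT/(zF)) * ln(C_out/C_in)
T = 37 + 273.15 = 310.15 K
E = (8.314 * 310.15 / (-1 * 96485)) * ln(138/24)
E = -46.75 mV


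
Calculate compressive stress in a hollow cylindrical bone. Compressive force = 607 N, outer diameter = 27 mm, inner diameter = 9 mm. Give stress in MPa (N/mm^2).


A = pi*(r_o^2 - r_i^2)
r_o = 13.5 mm, r_i = 4.5 mm
A = 508.938 mm^2
sigma = F/A = 607 / 508.938
sigma = 1.193 MPa


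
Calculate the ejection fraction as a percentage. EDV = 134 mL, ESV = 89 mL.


SV = EDV - ESV = 134 - 89 = 45 mL
EF = SV/EDV * 100 = 45/134 * 100
EF = 33.58%


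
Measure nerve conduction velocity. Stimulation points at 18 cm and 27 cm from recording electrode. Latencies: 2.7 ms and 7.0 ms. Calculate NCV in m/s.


Distance = (27 - 18) / 100 = 0.09 m
dt = (7.0 - 2.7) / 1000 = 0.0043 s
NCV = dist / dt = 20.93 m/s


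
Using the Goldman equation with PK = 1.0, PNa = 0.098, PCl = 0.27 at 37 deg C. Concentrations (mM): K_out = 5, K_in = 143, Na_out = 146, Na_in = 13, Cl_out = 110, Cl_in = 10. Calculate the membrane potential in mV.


Vm = (RT/F)*ln((PK*Ko + PNa*Nao + PCl*Cli)/(PK*Ki + PNa*Nai + PCl*Clo))
Numer = 22.008, Denom = 173.974
Vm = -55.25 mV


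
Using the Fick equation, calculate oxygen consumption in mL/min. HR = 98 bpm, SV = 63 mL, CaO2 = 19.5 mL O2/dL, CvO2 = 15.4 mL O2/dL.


CO = HR*SV = 98*63/1000 = 6.174 L/min
a-v O2 diff = 19.5 - 15.4 = 4.1 mL/dL
VO2 = CO * (CaO2-CvO2) * 10 dL/L
VO2 = 6.174 * 4.1 * 10
VO2 = 253.1 mL/min


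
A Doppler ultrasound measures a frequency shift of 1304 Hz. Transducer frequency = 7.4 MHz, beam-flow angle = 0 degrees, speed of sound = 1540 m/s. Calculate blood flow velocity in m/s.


v = fd * c / (2 * f0 * cos(theta))
v = 1304 * 1540 / (2 * 7.4000e+06 * cos(0))
v = 0.1357 m/s


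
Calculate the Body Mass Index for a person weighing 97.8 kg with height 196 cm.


BMI = weight / height^2
height = 196 cm = 1.96 m
BMI = 97.8 / 1.96^2
BMI = 25.46 kg/m^2


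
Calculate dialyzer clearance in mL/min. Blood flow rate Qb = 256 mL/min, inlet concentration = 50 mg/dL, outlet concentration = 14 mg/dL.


K = Qb * (Cb_in - Cb_out) / Cb_in
K = 256 * (50 - 14) / 50
K = 184.3 mL/min


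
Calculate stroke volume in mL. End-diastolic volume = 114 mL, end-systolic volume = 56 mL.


SV = EDV - ESV
SV = 114 - 56
SV = 58 mL


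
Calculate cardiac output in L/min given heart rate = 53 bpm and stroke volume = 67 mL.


CO = HR * SV
CO = 53 * 67 / 1000
CO = 3.551 L/min


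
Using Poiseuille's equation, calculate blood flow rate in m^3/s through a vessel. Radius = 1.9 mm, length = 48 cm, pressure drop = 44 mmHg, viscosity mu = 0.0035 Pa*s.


Q = pi*r^4*dP / (8*mu*L)
r = 0.0019 m, L = 0.48 m
dP = 44 mmHg = 5866.168 Pa
Q = 1.7870e-05 m^3/s


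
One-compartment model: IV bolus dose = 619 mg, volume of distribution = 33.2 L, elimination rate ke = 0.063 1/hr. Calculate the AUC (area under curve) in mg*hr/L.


C0 = Dose/Vd = 619/33.2 = 18.6446 mg/L
AUC = C0/ke = 18.6446/0.063
AUC = 295.9 mg*hr/L


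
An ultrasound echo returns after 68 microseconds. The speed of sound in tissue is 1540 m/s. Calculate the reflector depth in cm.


depth = c * t / 2
t = 68 us = 6.8000e-05 s
depth = 1540 * 6.8000e-05 / 2
depth = 0.05236 m = 5.236 cm


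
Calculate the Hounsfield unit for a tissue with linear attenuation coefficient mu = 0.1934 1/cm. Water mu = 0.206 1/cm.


HU = ((mu_tissue - mu_water) / mu_water) * 1000
HU = ((0.1934 - 0.206) / 0.206) * 1000
HU = -61.17


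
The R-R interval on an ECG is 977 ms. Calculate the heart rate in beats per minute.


HR = 60 / RR_interval(s)
RR = 977 ms = 0.977 s
HR = 60 / 0.977 = 61.41 bpm


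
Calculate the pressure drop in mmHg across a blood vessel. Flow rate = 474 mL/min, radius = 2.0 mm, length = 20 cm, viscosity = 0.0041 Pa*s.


dP = 8*mu*L*Q / (pi*r^4)
Q = 474 mL/min = 7.9e-06 m^3/s
dP = 1031.01 Pa = 1031.01 / 133.322 mmHg = 7.733 mmHg


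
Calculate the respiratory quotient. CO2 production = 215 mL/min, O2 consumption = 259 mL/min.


RQ = VCO2 / VO2
RQ = 215 / 259
RQ = 0.8301


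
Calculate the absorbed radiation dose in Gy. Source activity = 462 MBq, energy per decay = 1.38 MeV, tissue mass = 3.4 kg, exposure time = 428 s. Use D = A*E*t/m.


A = 462 MBq = 4.6200e+08 Bq
E = 1.38 MeV = 2.21076e-13 J
D = A*E*t/m = 4.6200e+08*2.21076e-13*428/3.4
D = 0.01286 Gy


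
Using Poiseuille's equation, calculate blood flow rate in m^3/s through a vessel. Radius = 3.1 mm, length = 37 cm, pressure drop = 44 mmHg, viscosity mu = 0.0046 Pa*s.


Q = pi*r^4*dP / (8*mu*L)
r = 0.0031 m, L = 0.37 m
dP = 44 mmHg = 5866.168 Pa
Q = 1.2500e-04 m^3/s


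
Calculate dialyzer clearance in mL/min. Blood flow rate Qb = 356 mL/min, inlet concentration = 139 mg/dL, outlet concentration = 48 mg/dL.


K = Qb * (Cb_in - Cb_out) / Cb_in
K = 356 * (139 - 48) / 139
K = 233.1 mL/min


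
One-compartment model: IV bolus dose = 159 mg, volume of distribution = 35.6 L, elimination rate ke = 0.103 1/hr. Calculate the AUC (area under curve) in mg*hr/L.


C0 = Dose/Vd = 159/35.6 = 4.46629 mg/L
AUC = C0/ke = 4.46629/0.103
AUC = 43.36 mg*hr/L


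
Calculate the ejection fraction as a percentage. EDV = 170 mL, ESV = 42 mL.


SV = EDV - ESV = 170 - 42 = 128 mL
EF = SV/EDV * 100 = 128/170 * 100
EF = 75.29%


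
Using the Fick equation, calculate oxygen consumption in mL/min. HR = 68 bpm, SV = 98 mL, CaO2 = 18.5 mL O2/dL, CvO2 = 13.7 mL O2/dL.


CO = HR*SV = 68*98/1000 = 6.664 L/min
a-v O2 diff = 18.5 - 13.7 = 4.8 mL/dL
VO2 = CO * (CaO2-CvO2) * 10 dL/L
VO2 = 6.664 * 4.8 * 10
VO2 = 319.9 mL/min


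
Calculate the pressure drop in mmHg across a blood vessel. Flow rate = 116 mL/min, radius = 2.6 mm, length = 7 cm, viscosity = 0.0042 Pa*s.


dP = 8*mu*L*Q / (pi*r^4)
Q = 116 mL/min = 1.93333e-06 m^3/s
dP = 31.6738 Pa = 31.6738 / 133.322 mmHg = 0.2376 mmHg


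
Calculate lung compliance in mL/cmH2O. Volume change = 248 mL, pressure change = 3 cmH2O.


C = dV / dP
C = 248 / 3
C = 82.67 mL/cmH2O


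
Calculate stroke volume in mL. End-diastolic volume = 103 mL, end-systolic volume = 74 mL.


SV = EDV - ESV
SV = 103 - 74
SV = 29 mL


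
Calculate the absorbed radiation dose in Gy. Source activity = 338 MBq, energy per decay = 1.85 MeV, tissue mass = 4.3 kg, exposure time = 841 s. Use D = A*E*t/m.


A = 338 MBq = 3.3800e+08 Bq
E = 1.85 MeV = 2.9637e-13 J
D = A*E*t/m = 3.3800e+08*2.9637e-13*841/4.3
D = 0.01959 Gy


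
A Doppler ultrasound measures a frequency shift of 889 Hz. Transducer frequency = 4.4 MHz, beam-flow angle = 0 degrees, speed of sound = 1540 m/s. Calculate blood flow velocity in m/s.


v = fd * c / (2 * f0 * cos(theta))
v = 889 * 1540 / (2 * 4.4000e+06 * cos(0))
v = 0.1556 m/s


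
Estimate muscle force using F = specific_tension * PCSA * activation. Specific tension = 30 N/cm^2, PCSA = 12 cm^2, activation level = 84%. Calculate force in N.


F = sigma * PCSA * activation
F = 30 * 12 * 0.84
F = 302.4 N


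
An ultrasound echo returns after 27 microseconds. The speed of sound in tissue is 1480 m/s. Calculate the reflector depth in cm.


depth = c * t / 2
t = 27 us = 2.7000e-05 s
depth = 1480 * 2.7000e-05 / 2
depth = 0.01998 m = 1.998 cm


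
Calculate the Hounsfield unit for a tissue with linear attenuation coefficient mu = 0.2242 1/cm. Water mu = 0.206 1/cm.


HU = ((mu_tissue - mu_water) / mu_water) * 1000
HU = ((0.2242 - 0.206) / 0.206) * 1000
HU = 88.35


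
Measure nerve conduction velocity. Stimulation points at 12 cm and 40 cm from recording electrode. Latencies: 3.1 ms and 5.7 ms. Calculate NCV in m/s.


Distance = (40 - 12) / 100 = 0.28 m
dt = (5.7 - 3.1) / 1000 = 0.0026 s
NCV = dist / dt = 107.7 m/s


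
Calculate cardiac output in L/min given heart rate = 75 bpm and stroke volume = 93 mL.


CO = HR * SV
CO = 75 * 93 / 1000
CO = 6.975 L/min


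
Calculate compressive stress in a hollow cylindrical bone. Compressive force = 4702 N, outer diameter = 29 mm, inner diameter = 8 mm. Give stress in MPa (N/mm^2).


A = pi*(r_o^2 - r_i^2)
r_o = 14.5 mm, r_i = 4 mm
A = 610.254 mm^2
sigma = F/A = 4702 / 610.254
sigma = 7.705 MPa


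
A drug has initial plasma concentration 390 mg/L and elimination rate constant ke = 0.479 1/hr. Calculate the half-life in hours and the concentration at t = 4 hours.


t_half = ln(2) / ke = 0.693147 / 0.479 = 1.447 hr
C(t) = C0 * exp(-ke*t) = 390 * exp(-0.479*4)
C(4) = 57.41 mg/L


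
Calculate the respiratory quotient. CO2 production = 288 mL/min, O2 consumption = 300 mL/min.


RQ = VCO2 / VO2
RQ = 288 / 300
RQ = 0.96


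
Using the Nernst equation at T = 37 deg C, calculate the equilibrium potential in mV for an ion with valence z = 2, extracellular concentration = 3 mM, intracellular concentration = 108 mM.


E = (RT/(zF)) * ln(C_out/C_in)
T = 37 + 273.15 = 310.15 K
E = (8.314 * 310.15 / (2 * 96485)) * ln(3/108)
E = -47.89 mV


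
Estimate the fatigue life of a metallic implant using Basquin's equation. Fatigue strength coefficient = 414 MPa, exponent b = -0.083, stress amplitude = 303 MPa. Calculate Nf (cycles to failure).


sigma_a = sigma_f' * (2Nf)^b
2Nf = (sigma_a/sigma_f')^(1/b)
2Nf = (303/414)^(1/-0.083)
2Nf = 42.975947
Nf = 21.49


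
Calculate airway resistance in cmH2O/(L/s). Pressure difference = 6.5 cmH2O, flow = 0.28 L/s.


R = dP / flow
R = 6.5 / 0.28
R = 23.21 cmH2O/(L/s)


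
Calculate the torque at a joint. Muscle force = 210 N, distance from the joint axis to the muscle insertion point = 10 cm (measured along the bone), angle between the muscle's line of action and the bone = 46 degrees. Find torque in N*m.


Torque = F * d * sin(theta)   (moment arm = d*sin(theta))
d = 10 cm = 0.1 m
Torque = 210 * 0.1 * sin(46)
Torque = 15.11 N*m


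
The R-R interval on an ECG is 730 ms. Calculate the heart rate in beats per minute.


HR = 60 / RR_interval(s)
RR = 730 ms = 0.73 s
HR = 60 / 0.73 = 82.19 bpm


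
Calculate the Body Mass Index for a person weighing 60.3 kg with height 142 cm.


BMI = weight / height^2
height = 142 cm = 1.42 m
BMI = 60.3 / 1.42^2
BMI = 29.9 kg/m^2


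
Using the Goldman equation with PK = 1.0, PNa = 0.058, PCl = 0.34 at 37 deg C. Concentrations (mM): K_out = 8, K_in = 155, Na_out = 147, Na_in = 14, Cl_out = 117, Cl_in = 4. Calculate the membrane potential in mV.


Vm = (RT/F)*ln((PK*Ko + PNa*Nao + PCl*Cli)/(PK*Ki + PNa*Nai + PCl*Clo))
Numer = 17.886, Denom = 195.592
Vm = -63.93 mV


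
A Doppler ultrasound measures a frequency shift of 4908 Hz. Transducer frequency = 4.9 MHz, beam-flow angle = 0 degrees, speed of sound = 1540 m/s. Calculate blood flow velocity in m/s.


v = fd * c / (2 * f0 * cos(theta))
v = 4908 * 1540 / (2 * 4.9000e+06 * cos(0))
v = 0.7713 m/s


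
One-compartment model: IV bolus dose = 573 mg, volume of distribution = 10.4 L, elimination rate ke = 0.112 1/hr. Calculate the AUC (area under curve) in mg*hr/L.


C0 = Dose/Vd = 573/10.4 = 55.0962 mg/L
AUC = C0/ke = 55.0962/0.112
AUC = 491.9 mg*hr/L


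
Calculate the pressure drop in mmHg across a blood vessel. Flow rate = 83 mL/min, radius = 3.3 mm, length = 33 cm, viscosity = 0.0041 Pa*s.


dP = 8*mu*L*Q / (pi*r^4)
Q = 83 mL/min = 1.38333e-06 m^3/s
dP = 40.1891 Pa = 40.1891 / 133.322 mmHg = 0.3014 mmHg


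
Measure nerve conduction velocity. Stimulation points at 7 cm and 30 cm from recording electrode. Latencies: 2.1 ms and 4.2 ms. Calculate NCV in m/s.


Distance = (30 - 7) / 100 = 0.23 m
dt = (4.2 - 2.1) / 1000 = 0.0021 s
NCV = dist / dt = 109.5 m/s


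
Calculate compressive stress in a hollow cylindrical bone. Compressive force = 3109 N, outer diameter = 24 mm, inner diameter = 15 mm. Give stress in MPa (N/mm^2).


A = pi*(r_o^2 - r_i^2)
r_o = 12 mm, r_i = 7.5 mm
A = 275.675 mm^2
sigma = F/A = 3109 / 275.675
sigma = 11.28 MPa


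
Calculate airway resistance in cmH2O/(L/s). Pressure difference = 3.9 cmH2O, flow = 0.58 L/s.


R = dP / flow
R = 3.9 / 0.58
R = 6.724 cmH2O/(L/s)


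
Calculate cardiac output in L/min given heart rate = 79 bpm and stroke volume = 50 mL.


CO = HR * SV
CO = 79 * 50 / 1000
CO = 3.95 L/min


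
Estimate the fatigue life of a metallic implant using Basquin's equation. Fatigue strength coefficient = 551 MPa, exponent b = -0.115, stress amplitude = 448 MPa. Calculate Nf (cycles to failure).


sigma_a = sigma_f' * (2Nf)^b
2Nf = (sigma_a/sigma_f')^(1/b)
2Nf = (448/551)^(1/-0.115)
2Nf = 6.0465749
Nf = 3.023


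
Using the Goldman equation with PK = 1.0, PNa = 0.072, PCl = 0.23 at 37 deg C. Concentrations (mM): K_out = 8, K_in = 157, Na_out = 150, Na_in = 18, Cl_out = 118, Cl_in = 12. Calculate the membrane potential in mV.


Vm = (RT/F)*ln((PK*Ko + PNa*Nao + PCl*Cli)/(PK*Ki + PNa*Nai + PCl*Clo))
Numer = 21.56, Denom = 185.436
Vm = -57.51 mV


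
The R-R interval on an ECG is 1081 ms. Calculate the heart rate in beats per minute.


HR = 60 / RR_interval(s)
RR = 1081 ms = 1.081 s
HR = 60 / 1.081 = 55.5 bpm


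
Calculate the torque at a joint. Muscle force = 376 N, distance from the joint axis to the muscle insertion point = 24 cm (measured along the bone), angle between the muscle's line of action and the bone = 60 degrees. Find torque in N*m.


Torque = F * d * sin(theta)   (moment arm = d*sin(theta))
d = 24 cm = 0.24 m
Torque = 376 * 0.24 * sin(60)
Torque = 78.15 N*m


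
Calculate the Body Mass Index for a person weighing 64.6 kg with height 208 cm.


BMI = weight / height^2
height = 208 cm = 2.08 m
BMI = 64.6 / 2.08^2
BMI = 14.93 kg/m^2


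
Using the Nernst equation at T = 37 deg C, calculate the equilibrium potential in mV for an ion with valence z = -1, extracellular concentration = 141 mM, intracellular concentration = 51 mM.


E = (RT/(zF)) * ln(C_out/C_in)
T = 37 + 273.15 = 310.15 K
E = (8.314 * 310.15 / (-1 * 96485)) * ln(141/51)
E = -27.18 mV


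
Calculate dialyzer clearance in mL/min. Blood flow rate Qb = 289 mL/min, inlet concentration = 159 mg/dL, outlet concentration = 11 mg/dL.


K = Qb * (Cb_in - Cb_out) / Cb_in
K = 289 * (159 - 11) / 159
K = 269 mL/min


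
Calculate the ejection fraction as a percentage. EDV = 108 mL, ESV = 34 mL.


SV = EDV - ESV = 108 - 34 = 74 mL
EF = SV/EDV * 100 = 74/108 * 100
EF = 68.52%


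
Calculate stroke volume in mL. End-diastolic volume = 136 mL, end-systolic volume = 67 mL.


SV = EDV - ESV
SV = 136 - 67
SV = 69 mL


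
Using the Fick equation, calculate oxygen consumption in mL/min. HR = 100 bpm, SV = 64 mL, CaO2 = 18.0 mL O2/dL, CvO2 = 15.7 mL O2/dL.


CO = HR*SV = 100*64/1000 = 6.4 L/min
a-v O2 diff = 18.0 - 15.7 = 2.3 mL/dL
VO2 = CO * (CaO2-CvO2) * 10 dL/L
VO2 = 6.4 * 2.3 * 10
VO2 = 147.2 mL/min


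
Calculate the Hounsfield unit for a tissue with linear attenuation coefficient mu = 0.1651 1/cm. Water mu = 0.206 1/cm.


HU = ((mu_tissue - mu_water) / mu_water) * 1000
HU = ((0.1651 - 0.206) / 0.206) * 1000
HU = -198.5


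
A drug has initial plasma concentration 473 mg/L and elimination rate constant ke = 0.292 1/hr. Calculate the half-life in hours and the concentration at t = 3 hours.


t_half = ln(2) / ke = 0.693147 / 0.292 = 2.374 hr
C(t) = C0 * exp(-ke*t) = 473 * exp(-0.292*3)
C(3) = 197 mg/L


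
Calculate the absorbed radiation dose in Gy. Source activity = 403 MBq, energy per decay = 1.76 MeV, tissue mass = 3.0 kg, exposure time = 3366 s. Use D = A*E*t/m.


A = 403 MBq = 4.0300e+08 Bq
E = 1.76 MeV = 2.81952e-13 J
D = A*E*t/m = 4.0300e+08*2.81952e-13*3366/3.0
D = 0.1275 Gy


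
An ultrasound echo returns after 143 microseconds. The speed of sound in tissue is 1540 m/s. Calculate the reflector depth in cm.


depth = c * t / 2
t = 143 us = 1.4300e-04 s
depth = 1540 * 1.4300e-04 / 2
depth = 0.11011 m = 11.011 cm


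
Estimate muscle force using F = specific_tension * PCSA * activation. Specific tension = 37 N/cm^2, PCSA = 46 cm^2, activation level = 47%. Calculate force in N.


F = sigma * PCSA * activation
F = 37 * 46 * 0.47
F = 799.9 N


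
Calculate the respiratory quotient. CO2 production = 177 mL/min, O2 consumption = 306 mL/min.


RQ = VCO2 / VO2
RQ = 177 / 306
RQ = 0.5784


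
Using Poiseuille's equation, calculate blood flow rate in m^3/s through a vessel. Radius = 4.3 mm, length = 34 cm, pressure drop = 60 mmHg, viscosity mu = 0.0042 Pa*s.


Q = pi*r^4*dP / (8*mu*L)
r = 0.0043 m, L = 0.34 m
dP = 60 mmHg = 7999.32 Pa
Q = 7.5207e-04 m^3/s


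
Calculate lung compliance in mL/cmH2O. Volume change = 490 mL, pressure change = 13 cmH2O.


C = dV / dP
C = 490 / 13
C = 37.69 mL/cmH2O


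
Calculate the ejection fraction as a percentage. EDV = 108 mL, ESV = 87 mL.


SV = EDV - ESV = 108 - 87 = 21 mL
EF = SV/EDV * 100 = 21/108 * 100
EF = 19.44%


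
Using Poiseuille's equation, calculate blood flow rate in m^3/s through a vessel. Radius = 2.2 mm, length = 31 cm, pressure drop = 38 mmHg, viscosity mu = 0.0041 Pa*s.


Q = pi*r^4*dP / (8*mu*L)
r = 0.0022 m, L = 0.31 m
dP = 38 mmHg = 5066.236 Pa
Q = 3.6668e-05 m^3/s


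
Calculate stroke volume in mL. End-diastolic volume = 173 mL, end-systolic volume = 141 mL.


SV = EDV - ESV
SV = 173 - 141
SV = 32 mL


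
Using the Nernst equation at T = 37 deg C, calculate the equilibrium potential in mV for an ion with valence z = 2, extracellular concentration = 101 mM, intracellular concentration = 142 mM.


E = (RT/(zF)) * ln(C_out/C_in)
T = 37 + 273.15 = 310.15 K
E = (8.314 * 310.15 / (2 * 96485)) * ln(101/142)
E = -4.553 mV


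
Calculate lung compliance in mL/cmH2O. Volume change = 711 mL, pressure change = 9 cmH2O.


C = dV / dP
C = 711 / 9
C = 79 mL/cmH2O


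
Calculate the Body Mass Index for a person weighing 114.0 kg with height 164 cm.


BMI = weight / height^2
height = 164 cm = 1.64 m
BMI = 114.0 / 1.64^2
BMI = 42.39 kg/m^2


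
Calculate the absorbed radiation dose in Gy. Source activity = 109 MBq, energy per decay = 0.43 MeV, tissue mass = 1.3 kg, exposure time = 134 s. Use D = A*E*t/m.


A = 109 MBq = 1.0900e+08 Bq
E = 0.43 MeV = 6.8886e-14 J
D = A*E*t/m = 1.0900e+08*6.8886e-14*134/1.3
D = 7.7396e-04 Gy


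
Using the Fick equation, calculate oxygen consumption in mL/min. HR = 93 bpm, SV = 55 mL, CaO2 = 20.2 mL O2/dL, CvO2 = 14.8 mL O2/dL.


CO = HR*SV = 93*55/1000 = 5.115 L/min
a-v O2 diff = 20.2 - 14.8 = 5.4 mL/dL
VO2 = CO * (CaO2-CvO2) * 10 dL/L
VO2 = 5.115 * 5.4 * 10
VO2 = 276.2 mL/min


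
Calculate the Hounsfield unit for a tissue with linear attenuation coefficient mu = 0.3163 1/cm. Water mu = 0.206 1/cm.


HU = ((mu_tissue - mu_water) / mu_water) * 1000
HU = ((0.3163 - 0.206) / 0.206) * 1000
HU = 535.4


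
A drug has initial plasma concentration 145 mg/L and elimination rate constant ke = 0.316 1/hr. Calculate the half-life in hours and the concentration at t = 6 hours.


t_half = ln(2) / ke = 0.693147 / 0.316 = 2.194 hr
C(t) = C0 * exp(-ke*t) = 145 * exp(-0.316*6)
C(6) = 21.77 mg/L


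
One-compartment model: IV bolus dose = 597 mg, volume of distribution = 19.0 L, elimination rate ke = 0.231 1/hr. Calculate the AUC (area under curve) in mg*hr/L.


C0 = Dose/Vd = 597/19.0 = 31.4211 mg/L
AUC = C0/ke = 31.4211/0.231
AUC = 136 mg*hr/L


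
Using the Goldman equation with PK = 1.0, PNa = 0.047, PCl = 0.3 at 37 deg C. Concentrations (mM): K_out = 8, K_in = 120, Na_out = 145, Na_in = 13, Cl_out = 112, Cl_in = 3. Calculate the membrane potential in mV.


Vm = (RT/F)*ln((PK*Ko + PNa*Nao + PCl*Cli)/(PK*Ki + PNa*Nai + PCl*Clo))
Numer = 15.715, Denom = 154.211
Vm = -61.03 mV


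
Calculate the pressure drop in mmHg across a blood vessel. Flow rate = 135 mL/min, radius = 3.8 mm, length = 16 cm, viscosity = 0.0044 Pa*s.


dP = 8*mu*L*Q / (pi*r^4)
Q = 135 mL/min = 2.25e-06 m^3/s
dP = 19.3447 Pa = 19.3447 / 133.322 mmHg = 0.1451 mmHg


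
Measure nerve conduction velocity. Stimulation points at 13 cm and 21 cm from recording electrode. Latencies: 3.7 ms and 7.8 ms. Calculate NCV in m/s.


Distance = (21 - 13) / 100 = 0.08 m
dt = (7.8 - 3.7) / 1000 = 0.0041 s
NCV = dist / dt = 19.51 m/s


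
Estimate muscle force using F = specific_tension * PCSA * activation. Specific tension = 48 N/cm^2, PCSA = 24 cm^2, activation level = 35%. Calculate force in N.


F = sigma * PCSA * activation
F = 48 * 24 * 0.35
F = 403.2 N


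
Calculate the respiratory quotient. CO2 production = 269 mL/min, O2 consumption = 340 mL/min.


RQ = VCO2 / VO2
RQ = 269 / 340
RQ = 0.7912


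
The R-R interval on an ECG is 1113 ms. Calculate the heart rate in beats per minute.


HR = 60 / RR_interval(s)
RR = 1113 ms = 1.113 s
HR = 60 / 1.113 = 53.91 bpm


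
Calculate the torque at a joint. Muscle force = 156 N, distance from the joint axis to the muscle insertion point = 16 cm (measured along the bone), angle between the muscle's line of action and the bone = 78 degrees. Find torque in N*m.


Torque = F * d * sin(theta)   (moment arm = d*sin(theta))
d = 16 cm = 0.16 m
Torque = 156 * 0.16 * sin(78)
Torque = 24.41 N*m


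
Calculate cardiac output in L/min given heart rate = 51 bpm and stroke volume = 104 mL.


CO = HR * SV
CO = 51 * 104 / 1000
CO = 5.304 L/min


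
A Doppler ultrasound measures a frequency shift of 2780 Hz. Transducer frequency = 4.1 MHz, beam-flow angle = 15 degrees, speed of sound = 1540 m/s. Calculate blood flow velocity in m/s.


v = fd * c / (2 * f0 * cos(theta))
v = 2780 * 1540 / (2 * 4.1000e+06 * cos(15))
v = 0.5405 m/s


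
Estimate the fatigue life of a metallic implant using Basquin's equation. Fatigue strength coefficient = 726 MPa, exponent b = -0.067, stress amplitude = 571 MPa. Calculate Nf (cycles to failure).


sigma_a = sigma_f' * (2Nf)^b
2Nf = (sigma_a/sigma_f')^(1/b)
2Nf = (571/726)^(1/-0.067)
2Nf = 36.034962
Nf = 18.02
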